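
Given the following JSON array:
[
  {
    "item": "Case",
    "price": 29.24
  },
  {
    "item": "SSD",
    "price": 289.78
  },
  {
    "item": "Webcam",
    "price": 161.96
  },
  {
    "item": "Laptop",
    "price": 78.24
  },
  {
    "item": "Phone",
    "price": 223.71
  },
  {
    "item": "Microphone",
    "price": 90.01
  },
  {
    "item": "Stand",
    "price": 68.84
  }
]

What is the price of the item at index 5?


Array index 5 -> Microphone
price = 90.01

ANSWER: 90.01


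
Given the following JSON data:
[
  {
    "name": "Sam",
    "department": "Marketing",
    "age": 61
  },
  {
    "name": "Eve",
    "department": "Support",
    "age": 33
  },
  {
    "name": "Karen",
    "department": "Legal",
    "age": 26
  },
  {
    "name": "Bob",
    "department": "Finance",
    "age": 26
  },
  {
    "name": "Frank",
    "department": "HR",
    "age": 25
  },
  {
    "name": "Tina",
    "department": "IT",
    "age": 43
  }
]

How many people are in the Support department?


Scanning records for department = Support
  Record 1: Eve
Count: 1

ANSWER: 1


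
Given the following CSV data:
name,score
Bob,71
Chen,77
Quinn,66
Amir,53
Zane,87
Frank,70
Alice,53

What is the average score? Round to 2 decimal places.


Scores: 71, 77, 66, 53, 87, 70, 53
Sum = 477
Count = 7
Average = 477 / 7 = 68.14

ANSWER: 68.14


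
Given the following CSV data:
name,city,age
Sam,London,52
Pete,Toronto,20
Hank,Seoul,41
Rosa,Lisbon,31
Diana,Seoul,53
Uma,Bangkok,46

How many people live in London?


Scanning city column for 'London':
  Row 1: Sam -> MATCH
Total matches: 1

ANSWER: 1


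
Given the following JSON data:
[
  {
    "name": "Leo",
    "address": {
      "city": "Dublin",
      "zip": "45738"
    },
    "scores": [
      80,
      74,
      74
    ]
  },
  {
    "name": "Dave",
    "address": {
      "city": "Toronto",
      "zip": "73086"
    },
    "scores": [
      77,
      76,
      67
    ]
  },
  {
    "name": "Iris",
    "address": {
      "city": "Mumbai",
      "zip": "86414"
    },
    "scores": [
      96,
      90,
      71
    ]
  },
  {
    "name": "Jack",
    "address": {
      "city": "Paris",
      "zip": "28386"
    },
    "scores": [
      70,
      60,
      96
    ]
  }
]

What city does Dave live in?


Path: records[1].address.city
Value: Toronto

ANSWER: Toronto


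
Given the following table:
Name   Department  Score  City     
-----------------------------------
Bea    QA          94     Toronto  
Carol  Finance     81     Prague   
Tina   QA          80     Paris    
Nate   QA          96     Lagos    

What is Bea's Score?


Row 1: Bea
Score = 94

ANSWER: 94


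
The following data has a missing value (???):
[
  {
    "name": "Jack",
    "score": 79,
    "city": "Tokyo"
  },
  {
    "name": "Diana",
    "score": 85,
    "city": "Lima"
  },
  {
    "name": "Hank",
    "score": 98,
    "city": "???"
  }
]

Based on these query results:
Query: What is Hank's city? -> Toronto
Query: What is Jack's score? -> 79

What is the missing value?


The missing value is Hank's city
From query: Hank's city = Toronto

ANSWER: Toronto


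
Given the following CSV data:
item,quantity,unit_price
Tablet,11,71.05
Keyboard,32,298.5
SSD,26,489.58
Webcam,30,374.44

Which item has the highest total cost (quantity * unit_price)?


Computing row totals:
  Tablet: 781.55
  Keyboard: 9552.0
  SSD: 12729.08
  Webcam: 11233.2
Maximum: SSD (12729.08)

ANSWER: SSD


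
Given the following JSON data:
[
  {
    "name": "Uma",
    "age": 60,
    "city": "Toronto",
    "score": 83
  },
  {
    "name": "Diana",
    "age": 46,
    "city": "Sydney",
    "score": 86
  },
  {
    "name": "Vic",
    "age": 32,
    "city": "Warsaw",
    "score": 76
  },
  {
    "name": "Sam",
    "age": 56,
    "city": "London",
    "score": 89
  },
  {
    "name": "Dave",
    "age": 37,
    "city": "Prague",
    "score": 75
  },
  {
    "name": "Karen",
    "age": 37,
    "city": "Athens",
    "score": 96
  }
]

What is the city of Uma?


Looking up record where name = Uma
Record index: 0
Field 'city' = Toronto

ANSWER: Toronto


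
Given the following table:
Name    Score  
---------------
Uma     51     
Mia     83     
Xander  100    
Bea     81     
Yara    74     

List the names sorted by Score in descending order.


Sorting by Score (descending):
  Xander: 100
  Mia: 83
  Bea: 81
  Yara: 74
  Uma: 51


ANSWER: Xander, Mia, Bea, Yara, Uma


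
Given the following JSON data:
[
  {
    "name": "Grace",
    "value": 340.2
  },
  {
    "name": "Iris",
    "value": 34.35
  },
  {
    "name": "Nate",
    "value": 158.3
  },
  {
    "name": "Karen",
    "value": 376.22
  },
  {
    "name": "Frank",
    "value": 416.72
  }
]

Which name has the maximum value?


Comparing values:
  Grace: 340.2
  Iris: 34.35
  Nate: 158.3
  Karen: 376.22
  Frank: 416.72
Maximum: Frank (416.72)

ANSWER: Frank


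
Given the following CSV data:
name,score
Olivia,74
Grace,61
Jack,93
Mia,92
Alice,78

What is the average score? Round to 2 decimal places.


Scores: 74, 61, 93, 92, 78
Sum = 398
Count = 5
Average = 398 / 5 = 79.60

ANSWER: 79.60


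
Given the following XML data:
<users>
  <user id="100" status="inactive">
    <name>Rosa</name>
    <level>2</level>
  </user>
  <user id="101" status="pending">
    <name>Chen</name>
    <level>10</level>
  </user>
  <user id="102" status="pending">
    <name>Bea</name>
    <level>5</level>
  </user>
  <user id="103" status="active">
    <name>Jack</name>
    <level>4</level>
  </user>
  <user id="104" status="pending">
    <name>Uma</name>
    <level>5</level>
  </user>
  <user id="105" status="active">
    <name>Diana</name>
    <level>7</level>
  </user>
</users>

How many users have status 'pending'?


Counting users with status='pending':
  Chen (id=101) -> MATCH
  Bea (id=102) -> MATCH
  Uma (id=104) -> MATCH
Count: 3

ANSWER: 3


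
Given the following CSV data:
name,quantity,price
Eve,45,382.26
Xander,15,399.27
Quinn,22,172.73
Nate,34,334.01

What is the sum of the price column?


Values in 'price' column:
  Row 1: 382.26
  Row 2: 399.27
  Row 3: 172.73
  Row 4: 334.01
Sum = 382.26 + 399.27 + 172.73 + 334.01 = 1288.27

ANSWER: 1288.27


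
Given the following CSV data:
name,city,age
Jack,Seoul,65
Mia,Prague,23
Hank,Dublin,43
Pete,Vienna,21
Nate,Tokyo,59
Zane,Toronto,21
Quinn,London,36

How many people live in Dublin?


Scanning city column for 'Dublin':
  Row 3: Hank -> MATCH
Total matches: 1

ANSWER: 1


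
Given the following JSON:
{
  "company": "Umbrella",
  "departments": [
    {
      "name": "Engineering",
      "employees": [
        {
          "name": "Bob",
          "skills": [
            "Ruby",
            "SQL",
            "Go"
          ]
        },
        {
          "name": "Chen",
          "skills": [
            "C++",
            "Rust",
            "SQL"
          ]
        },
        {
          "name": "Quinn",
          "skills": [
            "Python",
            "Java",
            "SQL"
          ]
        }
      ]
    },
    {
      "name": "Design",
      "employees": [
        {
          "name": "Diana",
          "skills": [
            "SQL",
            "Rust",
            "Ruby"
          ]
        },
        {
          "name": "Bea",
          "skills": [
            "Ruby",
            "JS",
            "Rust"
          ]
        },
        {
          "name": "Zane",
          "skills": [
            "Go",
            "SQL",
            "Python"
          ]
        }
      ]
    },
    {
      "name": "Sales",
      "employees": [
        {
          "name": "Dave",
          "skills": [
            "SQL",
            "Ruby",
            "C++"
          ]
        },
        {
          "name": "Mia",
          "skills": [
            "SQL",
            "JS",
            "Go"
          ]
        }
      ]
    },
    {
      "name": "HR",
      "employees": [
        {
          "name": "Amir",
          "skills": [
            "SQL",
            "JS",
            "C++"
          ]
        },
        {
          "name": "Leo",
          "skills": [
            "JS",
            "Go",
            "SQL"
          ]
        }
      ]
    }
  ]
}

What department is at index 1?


Path: departments[1].name
Value: Design

ANSWER: Design


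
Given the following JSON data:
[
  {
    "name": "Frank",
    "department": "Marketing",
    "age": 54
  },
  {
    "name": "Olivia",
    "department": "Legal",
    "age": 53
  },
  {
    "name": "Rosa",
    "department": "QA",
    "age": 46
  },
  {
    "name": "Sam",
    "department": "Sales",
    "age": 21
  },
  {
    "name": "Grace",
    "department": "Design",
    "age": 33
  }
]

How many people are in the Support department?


Scanning records for department = Support
  No matches found
Count: 0

ANSWER: 0


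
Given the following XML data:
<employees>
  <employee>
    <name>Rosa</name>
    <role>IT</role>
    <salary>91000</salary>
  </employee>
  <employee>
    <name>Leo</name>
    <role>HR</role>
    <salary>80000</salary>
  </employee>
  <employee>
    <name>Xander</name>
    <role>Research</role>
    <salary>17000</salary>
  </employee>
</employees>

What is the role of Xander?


Searching for <employee> with <name>Xander</name>
Found at position 3
<role>Research</role>

ANSWER: Research


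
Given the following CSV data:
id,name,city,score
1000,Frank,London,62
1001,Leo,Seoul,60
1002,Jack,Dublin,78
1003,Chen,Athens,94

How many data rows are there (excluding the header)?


Counting rows (excluding header):
Header: id,name,city,score
Data rows: 4

ANSWER: 4


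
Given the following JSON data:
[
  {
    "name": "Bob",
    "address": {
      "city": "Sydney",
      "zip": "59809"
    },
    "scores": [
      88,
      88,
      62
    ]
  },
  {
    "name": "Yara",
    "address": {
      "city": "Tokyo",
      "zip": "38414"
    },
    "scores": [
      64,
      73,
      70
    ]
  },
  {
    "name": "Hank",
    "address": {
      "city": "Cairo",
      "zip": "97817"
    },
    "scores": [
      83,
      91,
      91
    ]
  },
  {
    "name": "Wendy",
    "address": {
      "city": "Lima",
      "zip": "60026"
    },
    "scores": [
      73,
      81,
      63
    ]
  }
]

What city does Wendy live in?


Path: records[3].address.city
Value: Lima

ANSWER: Lima


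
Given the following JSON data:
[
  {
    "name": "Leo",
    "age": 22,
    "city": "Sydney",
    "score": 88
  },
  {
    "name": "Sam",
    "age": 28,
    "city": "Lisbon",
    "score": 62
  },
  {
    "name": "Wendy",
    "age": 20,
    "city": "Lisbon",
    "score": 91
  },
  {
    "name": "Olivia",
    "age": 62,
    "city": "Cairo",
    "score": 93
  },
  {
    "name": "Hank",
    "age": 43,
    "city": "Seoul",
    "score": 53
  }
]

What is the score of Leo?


Looking up record where name = Leo
Record index: 0
Field 'score' = 88

ANSWER: 88


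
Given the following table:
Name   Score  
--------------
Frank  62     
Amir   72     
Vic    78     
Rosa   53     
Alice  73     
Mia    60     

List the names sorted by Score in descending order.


Sorting by Score (descending):
  Vic: 78
  Alice: 73
  Amir: 72
  Frank: 62
  Mia: 60
  Rosa: 53


ANSWER: Vic, Alice, Amir, Frank, Mia, Rosa


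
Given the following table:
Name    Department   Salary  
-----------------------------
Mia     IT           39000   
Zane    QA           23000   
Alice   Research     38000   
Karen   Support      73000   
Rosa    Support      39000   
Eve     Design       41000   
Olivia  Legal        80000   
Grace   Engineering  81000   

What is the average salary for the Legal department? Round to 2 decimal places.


Legal department members:
  Olivia: 80000
Sum = 80000
Count = 1
Average = 80000 / 1 = 80000.00

ANSWER: 80000.00


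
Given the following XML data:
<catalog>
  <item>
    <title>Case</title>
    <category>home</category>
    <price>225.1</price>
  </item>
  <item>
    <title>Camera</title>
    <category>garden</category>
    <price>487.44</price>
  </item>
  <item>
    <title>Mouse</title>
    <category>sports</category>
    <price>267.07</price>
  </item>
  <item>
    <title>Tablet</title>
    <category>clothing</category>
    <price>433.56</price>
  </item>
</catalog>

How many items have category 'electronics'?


Scanning <item> elements for <category>electronics</category>:
Count: 0

ANSWER: 0


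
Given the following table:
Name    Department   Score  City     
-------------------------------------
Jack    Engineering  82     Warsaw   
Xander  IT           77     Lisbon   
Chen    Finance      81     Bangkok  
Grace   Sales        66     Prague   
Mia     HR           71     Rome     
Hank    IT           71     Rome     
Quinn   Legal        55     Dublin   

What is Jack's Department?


Row 1: Jack
Department = Engineering

ANSWER: Engineering


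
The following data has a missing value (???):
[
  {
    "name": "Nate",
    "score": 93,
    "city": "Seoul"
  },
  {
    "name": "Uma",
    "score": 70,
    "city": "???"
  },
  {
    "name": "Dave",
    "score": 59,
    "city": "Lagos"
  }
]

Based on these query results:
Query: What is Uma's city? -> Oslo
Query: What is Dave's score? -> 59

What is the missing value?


The missing value is Uma's city
From query: Uma's city = Oslo

ANSWER: Oslo


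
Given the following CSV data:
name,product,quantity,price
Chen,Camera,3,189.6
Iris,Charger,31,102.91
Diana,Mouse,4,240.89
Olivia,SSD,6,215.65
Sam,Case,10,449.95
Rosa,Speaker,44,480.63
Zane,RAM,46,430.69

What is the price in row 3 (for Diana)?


Row 3: Diana
Column 'price' = 240.89

ANSWER: 240.89


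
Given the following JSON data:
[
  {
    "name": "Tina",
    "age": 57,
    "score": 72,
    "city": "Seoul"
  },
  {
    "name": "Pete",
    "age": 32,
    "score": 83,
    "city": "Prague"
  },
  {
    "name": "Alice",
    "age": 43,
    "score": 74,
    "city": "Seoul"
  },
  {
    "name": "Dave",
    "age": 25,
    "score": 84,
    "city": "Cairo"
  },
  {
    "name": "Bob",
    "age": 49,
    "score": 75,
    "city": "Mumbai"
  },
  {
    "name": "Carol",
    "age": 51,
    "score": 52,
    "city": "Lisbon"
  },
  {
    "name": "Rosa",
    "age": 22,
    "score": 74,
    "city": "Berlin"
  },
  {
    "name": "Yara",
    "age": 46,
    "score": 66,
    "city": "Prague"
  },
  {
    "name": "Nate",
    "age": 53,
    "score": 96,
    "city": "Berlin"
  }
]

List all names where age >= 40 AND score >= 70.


Checking both conditions:
  Tina (age=57, score=72) -> YES
  Pete (age=32, score=83) -> no
  Alice (age=43, score=74) -> YES
  Dave (age=25, score=84) -> no
  Bob (age=49, score=75) -> YES
  Carol (age=51, score=52) -> no
  Rosa (age=22, score=74) -> no
  Yara (age=46, score=66) -> no
  Nate (age=53, score=96) -> YES


ANSWER: Tina, Alice, Bob, Nate


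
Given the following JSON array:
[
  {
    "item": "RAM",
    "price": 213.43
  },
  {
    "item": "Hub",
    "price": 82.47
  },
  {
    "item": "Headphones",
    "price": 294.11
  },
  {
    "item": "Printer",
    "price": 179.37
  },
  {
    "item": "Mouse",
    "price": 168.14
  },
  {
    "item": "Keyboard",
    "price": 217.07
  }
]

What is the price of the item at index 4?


Array index 4 -> Mouse
price = 168.14

ANSWER: 168.14


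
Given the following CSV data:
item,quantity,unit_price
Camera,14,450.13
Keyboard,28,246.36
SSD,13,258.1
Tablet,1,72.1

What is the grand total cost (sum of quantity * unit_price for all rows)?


Computing row totals:
  Camera: 14 * 450.13 = 6301.82
  Keyboard: 28 * 246.36 = 6898.08
  SSD: 13 * 258.1 = 3355.3
  Tablet: 1 * 72.1 = 72.1
Grand total = 6301.82 + 6898.08 + 3355.3 + 72.1 = 16627.3

ANSWER: 16627.3


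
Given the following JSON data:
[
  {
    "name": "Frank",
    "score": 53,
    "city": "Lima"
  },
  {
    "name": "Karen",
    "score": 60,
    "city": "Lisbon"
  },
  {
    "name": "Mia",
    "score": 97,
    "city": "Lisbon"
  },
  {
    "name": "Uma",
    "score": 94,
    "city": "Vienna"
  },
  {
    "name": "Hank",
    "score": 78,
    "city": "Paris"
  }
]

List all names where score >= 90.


Filtering records where score >= 90:
  Frank (score=53) -> no
  Karen (score=60) -> no
  Mia (score=97) -> YES
  Uma (score=94) -> YES
  Hank (score=78) -> no


ANSWER: Mia, Uma


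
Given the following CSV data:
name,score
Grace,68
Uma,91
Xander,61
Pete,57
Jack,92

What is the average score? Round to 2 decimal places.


Scores: 68, 91, 61, 57, 92
Sum = 369
Count = 5
Average = 369 / 5 = 73.80

ANSWER: 73.80


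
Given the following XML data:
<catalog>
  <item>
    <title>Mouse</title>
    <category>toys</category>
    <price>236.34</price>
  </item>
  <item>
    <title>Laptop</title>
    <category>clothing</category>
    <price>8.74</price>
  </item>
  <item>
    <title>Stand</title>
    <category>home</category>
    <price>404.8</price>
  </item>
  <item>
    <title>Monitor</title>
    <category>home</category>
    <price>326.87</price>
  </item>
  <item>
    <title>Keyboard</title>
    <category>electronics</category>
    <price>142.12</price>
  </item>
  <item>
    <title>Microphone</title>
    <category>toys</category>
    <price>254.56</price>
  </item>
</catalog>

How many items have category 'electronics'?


Scanning <item> elements for <category>electronics</category>:
  Item 5: Keyboard -> MATCH
Count: 1

ANSWER: 1


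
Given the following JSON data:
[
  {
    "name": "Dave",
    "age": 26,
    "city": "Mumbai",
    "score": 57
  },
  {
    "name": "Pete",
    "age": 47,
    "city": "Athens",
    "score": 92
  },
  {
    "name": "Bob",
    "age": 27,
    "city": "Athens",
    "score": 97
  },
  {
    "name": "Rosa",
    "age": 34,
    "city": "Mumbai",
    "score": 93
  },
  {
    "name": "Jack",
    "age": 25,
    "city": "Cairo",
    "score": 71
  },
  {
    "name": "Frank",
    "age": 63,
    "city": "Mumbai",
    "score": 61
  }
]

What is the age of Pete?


Looking up record where name = Pete
Record index: 1
Field 'age' = 47

ANSWER: 47


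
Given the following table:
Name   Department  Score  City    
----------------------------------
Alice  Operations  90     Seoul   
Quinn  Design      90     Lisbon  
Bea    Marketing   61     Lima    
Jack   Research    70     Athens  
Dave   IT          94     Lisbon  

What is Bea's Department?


Row 3: Bea
Department = Marketing

ANSWER: Marketing


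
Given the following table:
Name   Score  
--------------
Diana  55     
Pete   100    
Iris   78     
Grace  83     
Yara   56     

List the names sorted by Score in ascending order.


Sorting by Score (ascending):
  Diana: 55
  Yara: 56
  Iris: 78
  Grace: 83
  Pete: 100


ANSWER: Diana, Yara, Iris, Grace, Pete


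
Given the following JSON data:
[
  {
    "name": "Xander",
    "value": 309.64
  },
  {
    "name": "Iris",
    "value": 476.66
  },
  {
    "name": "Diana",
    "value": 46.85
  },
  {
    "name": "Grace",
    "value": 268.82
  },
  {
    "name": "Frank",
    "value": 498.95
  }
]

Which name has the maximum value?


Comparing values:
  Xander: 309.64
  Iris: 476.66
  Diana: 46.85
  Grace: 268.82
  Frank: 498.95
Maximum: Frank (498.95)

ANSWER: Frank


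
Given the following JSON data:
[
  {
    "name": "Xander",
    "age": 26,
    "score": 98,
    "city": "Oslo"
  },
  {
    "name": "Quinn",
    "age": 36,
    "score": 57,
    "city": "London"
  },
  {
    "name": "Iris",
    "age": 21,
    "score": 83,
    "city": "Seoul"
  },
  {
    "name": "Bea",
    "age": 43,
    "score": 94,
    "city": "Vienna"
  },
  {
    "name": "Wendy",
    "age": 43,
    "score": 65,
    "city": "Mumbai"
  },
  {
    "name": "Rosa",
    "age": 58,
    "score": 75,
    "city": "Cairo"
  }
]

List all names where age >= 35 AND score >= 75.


Checking both conditions:
  Xander (age=26, score=98) -> no
  Quinn (age=36, score=57) -> no
  Iris (age=21, score=83) -> no
  Bea (age=43, score=94) -> YES
  Wendy (age=43, score=65) -> no
  Rosa (age=58, score=75) -> YES


ANSWER: Bea, Rosa


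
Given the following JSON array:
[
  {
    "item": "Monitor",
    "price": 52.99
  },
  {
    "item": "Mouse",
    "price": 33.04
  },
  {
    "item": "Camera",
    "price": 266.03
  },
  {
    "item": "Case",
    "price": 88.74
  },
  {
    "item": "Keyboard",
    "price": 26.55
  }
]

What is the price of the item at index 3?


Array index 3 -> Case
price = 88.74

ANSWER: 88.74


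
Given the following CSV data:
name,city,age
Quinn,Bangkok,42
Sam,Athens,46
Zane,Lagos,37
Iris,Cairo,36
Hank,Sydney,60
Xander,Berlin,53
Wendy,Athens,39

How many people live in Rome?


Scanning city column for 'Rome':
Total matches: 0

ANSWER: 0


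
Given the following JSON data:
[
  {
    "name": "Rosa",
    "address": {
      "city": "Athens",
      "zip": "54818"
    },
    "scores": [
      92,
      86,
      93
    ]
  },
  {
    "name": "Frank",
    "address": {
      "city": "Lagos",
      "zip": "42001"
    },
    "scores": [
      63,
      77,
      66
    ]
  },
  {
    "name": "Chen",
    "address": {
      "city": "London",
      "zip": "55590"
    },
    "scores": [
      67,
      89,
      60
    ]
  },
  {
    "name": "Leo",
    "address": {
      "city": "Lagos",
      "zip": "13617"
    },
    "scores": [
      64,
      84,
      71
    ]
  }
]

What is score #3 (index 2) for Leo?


Path: records[3].scores[2]
Value: 71

ANSWER: 71


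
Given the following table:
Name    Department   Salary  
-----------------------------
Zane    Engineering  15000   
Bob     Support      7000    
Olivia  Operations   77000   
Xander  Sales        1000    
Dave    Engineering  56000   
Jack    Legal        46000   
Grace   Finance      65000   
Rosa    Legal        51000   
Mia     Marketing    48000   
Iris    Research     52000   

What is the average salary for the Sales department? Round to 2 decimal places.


Sales department members:
  Xander: 1000
Sum = 1000
Count = 1
Average = 1000 / 1 = 1000.00

ANSWER: 1000.00


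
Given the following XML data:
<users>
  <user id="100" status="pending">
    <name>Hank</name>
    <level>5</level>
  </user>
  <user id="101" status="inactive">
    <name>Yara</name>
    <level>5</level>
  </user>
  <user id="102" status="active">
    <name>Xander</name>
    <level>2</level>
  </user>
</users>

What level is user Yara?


Finding user: Yara
<level>5</level>

ANSWER: 5


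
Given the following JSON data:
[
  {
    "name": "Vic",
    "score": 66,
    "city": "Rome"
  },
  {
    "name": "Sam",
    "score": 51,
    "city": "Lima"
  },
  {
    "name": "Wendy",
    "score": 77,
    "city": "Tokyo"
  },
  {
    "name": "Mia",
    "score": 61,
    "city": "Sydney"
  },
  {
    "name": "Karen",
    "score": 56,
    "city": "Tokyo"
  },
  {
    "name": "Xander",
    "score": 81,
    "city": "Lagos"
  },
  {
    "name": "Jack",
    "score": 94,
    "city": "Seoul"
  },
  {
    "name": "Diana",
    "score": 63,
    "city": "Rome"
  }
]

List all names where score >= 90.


Filtering records where score >= 90:
  Vic (score=66) -> no
  Sam (score=51) -> no
  Wendy (score=77) -> no
  Mia (score=61) -> no
  Karen (score=56) -> no
  Xander (score=81) -> no
  Jack (score=94) -> YES
  Diana (score=63) -> no


ANSWER: Jack


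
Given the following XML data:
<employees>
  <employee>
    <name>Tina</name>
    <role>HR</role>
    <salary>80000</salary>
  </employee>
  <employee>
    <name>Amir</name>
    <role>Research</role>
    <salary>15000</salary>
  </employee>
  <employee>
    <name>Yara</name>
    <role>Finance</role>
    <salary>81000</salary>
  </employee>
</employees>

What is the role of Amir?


Searching for <employee> with <name>Amir</name>
Found at position 2
<role>Research</role>

ANSWER: Research


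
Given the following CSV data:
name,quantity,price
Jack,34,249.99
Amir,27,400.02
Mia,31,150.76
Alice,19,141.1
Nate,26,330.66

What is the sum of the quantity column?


Values in 'quantity' column:
  Row 1: 34
  Row 2: 27
  Row 3: 31
  Row 4: 19
  Row 5: 26
Sum = 34 + 27 + 31 + 19 + 26 = 137

ANSWER: 137


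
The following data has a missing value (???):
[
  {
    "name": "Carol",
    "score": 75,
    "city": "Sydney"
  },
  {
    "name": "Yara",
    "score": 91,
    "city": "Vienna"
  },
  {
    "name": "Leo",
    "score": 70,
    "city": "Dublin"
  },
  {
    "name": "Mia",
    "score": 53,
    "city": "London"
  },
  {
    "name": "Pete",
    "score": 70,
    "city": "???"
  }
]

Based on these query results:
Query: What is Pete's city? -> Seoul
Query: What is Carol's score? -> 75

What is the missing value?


The missing value is Pete's city
From query: Pete's city = Seoul

ANSWER: Seoul


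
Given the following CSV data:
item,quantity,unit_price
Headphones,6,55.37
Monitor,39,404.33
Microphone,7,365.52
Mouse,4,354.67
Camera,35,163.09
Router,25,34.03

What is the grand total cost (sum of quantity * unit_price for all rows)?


Computing row totals:
  Headphones: 6 * 55.37 = 332.22
  Monitor: 39 * 404.33 = 15768.87
  Microphone: 7 * 365.52 = 2558.64
  Mouse: 4 * 354.67 = 1418.68
  Camera: 35 * 163.09 = 5708.15
  Router: 25 * 34.03 = 850.75
Grand total = 332.22 + 15768.87 + 2558.64 + 1418.68 + 5708.15 + 850.75 = 26637.31

ANSWER: 26637.31


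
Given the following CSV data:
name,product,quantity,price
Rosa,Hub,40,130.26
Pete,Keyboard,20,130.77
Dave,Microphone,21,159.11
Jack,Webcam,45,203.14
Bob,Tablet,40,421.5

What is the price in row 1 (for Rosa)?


Row 1: Rosa
Column 'price' = 130.26

ANSWER: 130.26


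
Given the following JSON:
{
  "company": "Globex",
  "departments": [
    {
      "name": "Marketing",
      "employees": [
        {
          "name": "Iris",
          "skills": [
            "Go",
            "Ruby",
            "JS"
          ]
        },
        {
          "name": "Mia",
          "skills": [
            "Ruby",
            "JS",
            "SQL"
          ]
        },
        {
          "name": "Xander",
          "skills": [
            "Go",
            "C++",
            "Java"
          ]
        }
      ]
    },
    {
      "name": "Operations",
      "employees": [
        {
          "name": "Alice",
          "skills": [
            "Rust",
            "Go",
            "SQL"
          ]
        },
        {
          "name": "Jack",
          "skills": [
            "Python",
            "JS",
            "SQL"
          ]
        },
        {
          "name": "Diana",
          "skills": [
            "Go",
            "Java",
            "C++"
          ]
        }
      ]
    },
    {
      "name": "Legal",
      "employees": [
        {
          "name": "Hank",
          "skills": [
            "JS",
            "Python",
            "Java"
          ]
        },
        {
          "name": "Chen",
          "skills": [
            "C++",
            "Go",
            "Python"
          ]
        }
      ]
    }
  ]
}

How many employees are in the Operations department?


Path: departments[1].employees
Count: 3

ANSWER: 3


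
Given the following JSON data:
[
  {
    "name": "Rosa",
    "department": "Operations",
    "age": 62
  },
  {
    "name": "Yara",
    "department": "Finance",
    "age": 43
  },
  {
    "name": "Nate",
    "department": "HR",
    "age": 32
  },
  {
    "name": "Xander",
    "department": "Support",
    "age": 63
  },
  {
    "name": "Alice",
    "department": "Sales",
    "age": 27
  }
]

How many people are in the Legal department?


Scanning records for department = Legal
  No matches found
Count: 0

ANSWER: 0


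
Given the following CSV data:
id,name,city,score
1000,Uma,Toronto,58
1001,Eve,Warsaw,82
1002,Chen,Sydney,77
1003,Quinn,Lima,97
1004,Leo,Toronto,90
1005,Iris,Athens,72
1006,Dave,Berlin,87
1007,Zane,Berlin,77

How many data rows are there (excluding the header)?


Counting rows (excluding header):
Header: id,name,city,score
Data rows: 8

ANSWER: 8


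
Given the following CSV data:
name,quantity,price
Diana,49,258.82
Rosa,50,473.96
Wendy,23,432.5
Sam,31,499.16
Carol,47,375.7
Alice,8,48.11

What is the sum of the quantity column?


Values in 'quantity' column:
  Row 1: 49
  Row 2: 50
  Row 3: 23
  Row 4: 31
  Row 5: 47
  Row 6: 8
Sum = 49 + 50 + 23 + 31 + 47 + 8 = 208

ANSWER: 208


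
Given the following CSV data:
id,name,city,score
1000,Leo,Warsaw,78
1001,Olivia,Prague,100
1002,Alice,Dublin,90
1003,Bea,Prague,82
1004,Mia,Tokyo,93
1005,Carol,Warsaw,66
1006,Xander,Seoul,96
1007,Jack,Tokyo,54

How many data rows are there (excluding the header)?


Counting rows (excluding header):
Header: id,name,city,score
Data rows: 8

ANSWER: 8


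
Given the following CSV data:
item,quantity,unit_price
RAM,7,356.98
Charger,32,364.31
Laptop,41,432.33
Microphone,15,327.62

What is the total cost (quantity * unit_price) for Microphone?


Row: Microphone
quantity = 15
unit_price = 327.62
total = 15 * 327.62 = 4914.3

ANSWER: 4914.3


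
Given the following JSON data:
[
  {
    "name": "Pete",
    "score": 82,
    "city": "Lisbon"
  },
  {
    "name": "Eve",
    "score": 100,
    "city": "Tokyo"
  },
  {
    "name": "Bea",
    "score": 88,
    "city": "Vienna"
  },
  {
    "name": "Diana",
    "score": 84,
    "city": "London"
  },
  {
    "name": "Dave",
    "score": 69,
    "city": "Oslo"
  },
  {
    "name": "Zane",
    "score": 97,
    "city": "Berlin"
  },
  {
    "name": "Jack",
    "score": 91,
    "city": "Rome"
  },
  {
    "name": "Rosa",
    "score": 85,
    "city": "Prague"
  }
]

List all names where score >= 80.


Filtering records where score >= 80:
  Pete (score=82) -> YES
  Eve (score=100) -> YES
  Bea (score=88) -> YES
  Diana (score=84) -> YES
  Dave (score=69) -> no
  Zane (score=97) -> YES
  Jack (score=91) -> YES
  Rosa (score=85) -> YES


ANSWER: Pete, Eve, Bea, Diana, Zane, Jack, Rosa


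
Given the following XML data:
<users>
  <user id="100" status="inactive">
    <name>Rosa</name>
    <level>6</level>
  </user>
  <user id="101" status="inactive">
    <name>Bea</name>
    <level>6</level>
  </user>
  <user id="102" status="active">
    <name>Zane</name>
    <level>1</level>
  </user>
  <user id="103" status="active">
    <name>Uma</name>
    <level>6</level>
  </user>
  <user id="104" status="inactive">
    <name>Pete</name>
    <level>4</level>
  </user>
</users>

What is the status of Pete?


Finding user with name = Pete
user id="104" status="inactive"

ANSWER: inactive


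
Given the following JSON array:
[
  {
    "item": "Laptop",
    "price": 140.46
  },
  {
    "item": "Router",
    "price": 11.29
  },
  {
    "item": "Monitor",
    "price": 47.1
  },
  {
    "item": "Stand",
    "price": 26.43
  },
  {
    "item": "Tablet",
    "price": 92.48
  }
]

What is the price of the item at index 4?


Array index 4 -> Tablet
price = 92.48

ANSWER: 92.48


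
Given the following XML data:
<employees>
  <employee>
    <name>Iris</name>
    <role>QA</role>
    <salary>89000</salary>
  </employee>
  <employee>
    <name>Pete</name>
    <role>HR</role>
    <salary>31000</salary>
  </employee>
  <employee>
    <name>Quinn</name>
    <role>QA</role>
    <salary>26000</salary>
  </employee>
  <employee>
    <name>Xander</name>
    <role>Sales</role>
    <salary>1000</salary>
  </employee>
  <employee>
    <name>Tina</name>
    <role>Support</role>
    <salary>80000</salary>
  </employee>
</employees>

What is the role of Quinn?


Searching for <employee> with <name>Quinn</name>
Found at position 3
<role>QA</role>

ANSWER: QA


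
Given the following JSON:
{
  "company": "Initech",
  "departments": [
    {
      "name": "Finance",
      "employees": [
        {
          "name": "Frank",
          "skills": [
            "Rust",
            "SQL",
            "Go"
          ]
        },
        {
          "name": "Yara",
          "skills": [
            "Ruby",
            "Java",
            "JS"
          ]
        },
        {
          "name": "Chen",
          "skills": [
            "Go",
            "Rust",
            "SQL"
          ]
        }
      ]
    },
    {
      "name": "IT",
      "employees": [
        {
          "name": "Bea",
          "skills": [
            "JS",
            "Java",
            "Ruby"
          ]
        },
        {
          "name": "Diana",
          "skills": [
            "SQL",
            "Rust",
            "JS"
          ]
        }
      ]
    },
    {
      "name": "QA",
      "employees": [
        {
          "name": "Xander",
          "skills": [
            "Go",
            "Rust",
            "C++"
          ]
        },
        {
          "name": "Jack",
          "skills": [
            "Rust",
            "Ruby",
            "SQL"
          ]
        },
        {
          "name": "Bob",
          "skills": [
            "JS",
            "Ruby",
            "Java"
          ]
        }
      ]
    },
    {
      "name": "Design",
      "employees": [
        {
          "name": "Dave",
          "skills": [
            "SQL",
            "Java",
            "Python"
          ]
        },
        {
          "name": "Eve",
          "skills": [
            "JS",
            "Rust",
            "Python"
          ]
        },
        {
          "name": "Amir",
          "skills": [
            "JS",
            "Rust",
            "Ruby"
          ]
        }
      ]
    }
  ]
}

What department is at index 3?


Path: departments[3].name
Value: Design

ANSWER: Design


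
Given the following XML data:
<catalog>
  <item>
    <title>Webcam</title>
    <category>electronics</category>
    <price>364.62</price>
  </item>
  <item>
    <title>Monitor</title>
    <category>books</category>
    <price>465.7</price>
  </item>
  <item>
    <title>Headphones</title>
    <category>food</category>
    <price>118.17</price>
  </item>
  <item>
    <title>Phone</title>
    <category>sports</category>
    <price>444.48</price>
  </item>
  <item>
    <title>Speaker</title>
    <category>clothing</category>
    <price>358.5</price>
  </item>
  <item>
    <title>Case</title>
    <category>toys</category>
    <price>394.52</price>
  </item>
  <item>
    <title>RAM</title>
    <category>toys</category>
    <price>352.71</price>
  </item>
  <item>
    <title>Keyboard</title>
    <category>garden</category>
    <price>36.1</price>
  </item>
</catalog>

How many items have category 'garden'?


Scanning <item> elements for <category>garden</category>:
  Item 8: Keyboard -> MATCH
Count: 1

ANSWER: 1


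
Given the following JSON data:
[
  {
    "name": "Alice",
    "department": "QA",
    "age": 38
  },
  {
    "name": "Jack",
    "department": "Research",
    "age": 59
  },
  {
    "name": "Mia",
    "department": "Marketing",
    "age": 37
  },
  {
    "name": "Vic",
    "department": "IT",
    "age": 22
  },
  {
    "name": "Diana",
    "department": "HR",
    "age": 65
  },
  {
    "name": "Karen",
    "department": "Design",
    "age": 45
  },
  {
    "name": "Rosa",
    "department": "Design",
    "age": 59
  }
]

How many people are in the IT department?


Scanning records for department = IT
  Record 3: Vic
Count: 1

ANSWER: 1


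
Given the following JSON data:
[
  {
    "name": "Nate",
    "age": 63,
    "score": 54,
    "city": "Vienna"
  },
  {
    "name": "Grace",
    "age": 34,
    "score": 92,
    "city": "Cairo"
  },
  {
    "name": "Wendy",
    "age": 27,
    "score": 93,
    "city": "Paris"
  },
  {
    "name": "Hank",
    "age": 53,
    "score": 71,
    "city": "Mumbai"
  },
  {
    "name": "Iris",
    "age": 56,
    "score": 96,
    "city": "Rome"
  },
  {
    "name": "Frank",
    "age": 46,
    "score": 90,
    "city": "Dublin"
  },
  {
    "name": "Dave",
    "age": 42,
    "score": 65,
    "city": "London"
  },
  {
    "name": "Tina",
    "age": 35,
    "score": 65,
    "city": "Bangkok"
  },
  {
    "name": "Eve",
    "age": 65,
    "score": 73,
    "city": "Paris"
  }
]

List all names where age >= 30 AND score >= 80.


Checking both conditions:
  Nate (age=63, score=54) -> no
  Grace (age=34, score=92) -> YES
  Wendy (age=27, score=93) -> no
  Hank (age=53, score=71) -> no
  Iris (age=56, score=96) -> YES
  Frank (age=46, score=90) -> YES
  Dave (age=42, score=65) -> no
  Tina (age=35, score=65) -> no
  Eve (age=65, score=73) -> no


ANSWER: Grace, Iris, Frank


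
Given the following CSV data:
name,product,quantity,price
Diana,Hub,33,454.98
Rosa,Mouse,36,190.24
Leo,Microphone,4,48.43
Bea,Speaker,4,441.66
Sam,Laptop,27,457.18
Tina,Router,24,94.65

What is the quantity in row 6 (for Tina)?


Row 6: Tina
Column 'quantity' = 24

ANSWER: 24


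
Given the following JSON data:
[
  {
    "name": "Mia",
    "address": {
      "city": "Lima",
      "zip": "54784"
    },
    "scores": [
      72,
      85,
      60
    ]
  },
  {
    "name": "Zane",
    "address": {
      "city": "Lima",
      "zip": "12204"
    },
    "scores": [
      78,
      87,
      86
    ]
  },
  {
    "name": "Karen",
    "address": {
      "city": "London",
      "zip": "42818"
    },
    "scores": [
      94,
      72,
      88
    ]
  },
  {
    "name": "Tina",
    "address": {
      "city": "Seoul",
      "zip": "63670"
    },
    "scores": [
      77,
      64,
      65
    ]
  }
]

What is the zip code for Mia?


Path: records[0].address.zip
Value: 54784

ANSWER: 54784


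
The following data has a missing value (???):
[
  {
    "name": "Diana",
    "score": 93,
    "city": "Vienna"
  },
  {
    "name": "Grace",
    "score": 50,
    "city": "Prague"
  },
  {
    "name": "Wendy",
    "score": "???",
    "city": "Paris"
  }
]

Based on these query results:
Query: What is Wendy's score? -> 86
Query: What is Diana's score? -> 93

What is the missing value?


The missing value is Wendy's score
From query: Wendy's score = 86

ANSWER: 86


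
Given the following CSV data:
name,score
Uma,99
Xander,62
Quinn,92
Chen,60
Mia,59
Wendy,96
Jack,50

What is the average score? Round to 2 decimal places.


Scores: 99, 62, 92, 60, 59, 96, 50
Sum = 518
Count = 7
Average = 518 / 7 = 74.00

ANSWER: 74.00


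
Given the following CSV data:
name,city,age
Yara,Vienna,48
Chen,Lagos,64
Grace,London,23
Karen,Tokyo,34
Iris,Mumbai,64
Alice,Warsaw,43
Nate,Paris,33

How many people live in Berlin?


Scanning city column for 'Berlin':
Total matches: 0

ANSWER: 0


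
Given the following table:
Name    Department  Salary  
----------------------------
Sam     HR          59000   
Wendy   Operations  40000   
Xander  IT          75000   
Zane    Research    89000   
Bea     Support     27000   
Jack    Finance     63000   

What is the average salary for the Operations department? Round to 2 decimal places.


Operations department members:
  Wendy: 40000
Sum = 40000
Count = 1
Average = 40000 / 1 = 40000.00

ANSWER: 40000.00


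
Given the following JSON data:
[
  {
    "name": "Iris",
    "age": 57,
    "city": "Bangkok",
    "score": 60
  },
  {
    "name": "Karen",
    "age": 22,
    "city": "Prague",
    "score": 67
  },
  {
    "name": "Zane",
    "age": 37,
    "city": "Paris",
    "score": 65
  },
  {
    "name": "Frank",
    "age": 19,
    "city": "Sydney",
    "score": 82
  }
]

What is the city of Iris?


Looking up record where name = Iris
Record index: 0
Field 'city' = Bangkok

ANSWER: Bangkok


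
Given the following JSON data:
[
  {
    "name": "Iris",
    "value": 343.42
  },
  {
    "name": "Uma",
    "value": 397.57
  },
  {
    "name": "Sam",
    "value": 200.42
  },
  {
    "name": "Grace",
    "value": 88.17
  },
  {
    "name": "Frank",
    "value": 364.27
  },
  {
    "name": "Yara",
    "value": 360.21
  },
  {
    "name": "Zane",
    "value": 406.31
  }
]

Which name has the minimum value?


Comparing values:
  Iris: 343.42
  Uma: 397.57
  Sam: 200.42
  Grace: 88.17
  Frank: 364.27
  Yara: 360.21
  Zane: 406.31
Minimum: Grace (88.17)

ANSWER: Grace


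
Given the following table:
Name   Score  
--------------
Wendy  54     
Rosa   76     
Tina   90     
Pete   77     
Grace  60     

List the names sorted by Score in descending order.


Sorting by Score (descending):
  Tina: 90
  Pete: 77
  Rosa: 76
  Grace: 60
  Wendy: 54


ANSWER: Tina, Pete, Rosa, Grace, Wendy


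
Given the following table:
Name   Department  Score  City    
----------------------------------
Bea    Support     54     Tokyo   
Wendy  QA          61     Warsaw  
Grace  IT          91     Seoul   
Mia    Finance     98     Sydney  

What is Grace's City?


Row 3: Grace
City = Seoul

ANSWER: Seoul
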